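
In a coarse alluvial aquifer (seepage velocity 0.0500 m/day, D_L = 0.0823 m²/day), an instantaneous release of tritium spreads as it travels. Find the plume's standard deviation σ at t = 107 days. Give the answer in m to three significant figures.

4.20 m

Dispersive spreading gives a Gaussian with σ² = 2Dt; advection only shifts the center.
σ = √(2 × 0.0823 × 107) = 4.20 m.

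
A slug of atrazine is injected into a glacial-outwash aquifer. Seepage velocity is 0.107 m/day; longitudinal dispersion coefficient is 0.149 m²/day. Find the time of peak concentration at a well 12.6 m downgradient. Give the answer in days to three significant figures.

For the 1D instantaneous-source solution, setting ∂C/∂t = 0 at fixed x gives v²t² + 2Dt − x² = 0, so t = (√(D² + v²x²) − D)/v².
√(D² + v²x²) = √(0.149² + 0.107² × 12.6²) = 1.356; v² = 0.011449.
t = (1.356 − 0.149)/0.011449 = 105 days (vs. the pure-advection estimate x/v = 118 d).

105 days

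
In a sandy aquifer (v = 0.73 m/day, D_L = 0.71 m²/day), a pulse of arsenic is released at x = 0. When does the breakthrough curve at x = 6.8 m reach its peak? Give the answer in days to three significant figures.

8.08 days

For the 1D instantaneous-source solution, setting ∂C/∂t = 0 at fixed x gives v²t² + 2Dt − x² = 0, so t = (√(D² + v²x²) − D)/v².
√(D² + v²x²) = √(0.71² + 0.73² × 6.8²) = 5.015; v² = 0.5329.
t = (5.015 − 0.71)/0.5329 = 8.08 days (vs. the pure-advection estimate x/v = 9.32 d).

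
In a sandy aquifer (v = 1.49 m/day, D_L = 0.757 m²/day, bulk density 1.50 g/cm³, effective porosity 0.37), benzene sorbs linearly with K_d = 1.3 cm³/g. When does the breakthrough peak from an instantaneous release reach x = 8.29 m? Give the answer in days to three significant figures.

32.8 days

Retardation factor R = 1 + ρ_b·K_d/n = 1 + 1.50 × 1.3/0.37 = 6.270.
Sorption retards both mechanisms: v_R = v/R = 0.2376 m/day, D_R = D/R = 0.1207 m²/day.
Peak time from v_R²t² + 2D_R t − x² = 0: t = (√(D_R² + v_R²x²) − D_R)/v_R².
√(D_R² + v_R²x²) = √(0.1207² + 0.2376² × 8.29²) = 1.973; v_R² = 0.05645.
t = (1.973 − 0.1207)/0.05645 = 32.8 days.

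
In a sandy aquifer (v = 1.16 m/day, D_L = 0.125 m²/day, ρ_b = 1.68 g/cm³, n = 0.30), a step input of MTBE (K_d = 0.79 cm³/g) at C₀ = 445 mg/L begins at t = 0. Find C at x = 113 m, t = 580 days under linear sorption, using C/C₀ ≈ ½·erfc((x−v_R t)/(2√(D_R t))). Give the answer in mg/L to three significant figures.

438 mg/L

Retardation factor R = 1 + ρ_b·K_d/n = 1 + 1.68 × 0.79/0.30 = 5.424.
Sorption retards both mechanisms: v_R = v/R = 0.2139 m/day, D_R = D/R = 0.02305 m²/day.
v_R·t = 0.2139 × 580 = 124.062 m; 2√(D_R t) = 7.313 m; argument = (113 − 124.062)/7.313 = -1.513.
C = C₀ × ½·erfc(-1.513) = 445 × 0.9838 = 438 mg/L.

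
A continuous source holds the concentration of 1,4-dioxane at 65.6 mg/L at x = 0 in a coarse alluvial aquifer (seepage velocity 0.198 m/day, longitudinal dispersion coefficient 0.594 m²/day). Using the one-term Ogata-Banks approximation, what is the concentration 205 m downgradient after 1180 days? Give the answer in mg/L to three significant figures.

51.0 mg/L

For a continuous step input, C/C₀ ≈ ½·erfc((x−vt)/(2√(Dt))).
vt = 0.198 × 1180 = 233.64 m and 2√(Dt) = 2√(0.594 × 1180) = 52.95 m.
Argument (x−vt)/(2√(Dt)) = (205 − 233.64)/52.95 = -0.5409; ½·erfc(-0.5409) = 0.7778.
C = 65.6 × 0.7778 = 51.0 mg/L.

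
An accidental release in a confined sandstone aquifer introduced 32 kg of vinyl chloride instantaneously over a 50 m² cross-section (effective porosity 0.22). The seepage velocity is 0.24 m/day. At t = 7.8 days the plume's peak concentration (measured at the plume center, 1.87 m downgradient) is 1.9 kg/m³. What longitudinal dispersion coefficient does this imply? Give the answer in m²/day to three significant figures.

At the plume center C_max = M/(n_e·A·√(4πDt)), so D = M²/(4πt·(n_e·A·C_max)²).
n_e·A·C_max = 0.22 × 50 × 1.9 = 20.90 kg/m.
D = 32²/(4π × 7.8 × 20.90²) = 0.0239 m²/day.

0.0239 m²/day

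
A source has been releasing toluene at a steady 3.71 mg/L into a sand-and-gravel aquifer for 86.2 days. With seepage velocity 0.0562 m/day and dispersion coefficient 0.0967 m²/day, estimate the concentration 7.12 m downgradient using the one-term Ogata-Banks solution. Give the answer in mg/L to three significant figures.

For a continuous step input, C/C₀ ≈ ½·erfc((x−vt)/(2√(Dt))).
vt = 0.0562 × 86.2 = 4.84444 m and 2√(Dt) = 2√(0.0967 × 86.2) = 5.774 m.
Argument (x−vt)/(2√(Dt)) = (7.12 − 4.84444)/5.774 = 0.3941; ½·erfc(0.3941) = 0.2886.
C = 3.71 × 0.2886 = 1.07 mg/L.

1.07 mg/L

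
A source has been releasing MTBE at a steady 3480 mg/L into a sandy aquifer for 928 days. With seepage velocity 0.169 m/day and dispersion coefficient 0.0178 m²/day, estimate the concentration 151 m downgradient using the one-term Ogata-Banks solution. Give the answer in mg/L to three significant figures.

For a continuous step input, C/C₀ ≈ ½·erfc((x−vt)/(2√(Dt))).
vt = 0.169 × 928 = 156.832 m and 2√(Dt) = 2√(0.0178 × 928) = 8.129 m.
Argument (x−vt)/(2√(Dt)) = (151 − 156.832)/8.129 = -0.7174; ½·erfc(-0.7174) = 0.8448.
C = 3480 × 0.8448 = 2940 mg/L.

2940 mg/L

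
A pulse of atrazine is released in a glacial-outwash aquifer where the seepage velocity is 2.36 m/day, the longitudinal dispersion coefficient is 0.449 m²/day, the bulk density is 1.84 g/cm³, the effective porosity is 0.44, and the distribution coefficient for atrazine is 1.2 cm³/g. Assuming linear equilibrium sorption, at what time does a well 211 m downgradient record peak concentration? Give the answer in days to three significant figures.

Retardation factor R = 1 + ρ_b·K_d/n = 1 + 1.84 × 1.2/0.44 = 6.018.
Sorption retards both mechanisms: v_R = v/R = 0.3922 m/day, D_R = D/R = 0.07461 m²/day.
Peak time from v_R²t² + 2D_R t − x² = 0: t = (√(D_R² + v_R²x²) − D_R)/v_R².
√(D_R² + v_R²x²) = √(0.07461² + 0.3922² × 211²) = 82.75; v_R² = 0.1538.
t = (82.75 − 0.07461)/0.1538 = 538 days.

538 days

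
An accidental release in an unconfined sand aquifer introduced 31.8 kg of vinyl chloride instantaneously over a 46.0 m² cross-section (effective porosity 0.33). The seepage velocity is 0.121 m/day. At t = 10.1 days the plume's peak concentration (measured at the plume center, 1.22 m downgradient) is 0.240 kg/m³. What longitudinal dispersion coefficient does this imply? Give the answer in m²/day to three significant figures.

0.600 m²/day

At the plume center C_max = M/(n_e·A·√(4πDt)), so D = M²/(4πt·(n_e·A·C_max)²).
n_e·A·C_max = 0.33 × 46.0 × 0.240 = 3.643 kg/m.
D = 31.8²/(4π × 10.1 × 3.643²) = 0.600 m²/day.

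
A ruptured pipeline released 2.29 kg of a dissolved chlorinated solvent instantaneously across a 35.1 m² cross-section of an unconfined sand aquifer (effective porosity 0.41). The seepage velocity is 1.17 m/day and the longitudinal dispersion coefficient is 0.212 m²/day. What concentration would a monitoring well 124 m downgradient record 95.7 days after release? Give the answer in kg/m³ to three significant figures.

For an instantaneous plane source, C(x,t) = M/(n_e·A·√(4πDt)) · exp(−(x−vt)²/(4Dt)), with n_e·A the pore (flow) area.
Plume center vt = 1.17 × 95.7 = 111.969 m, so the well at 124 m is 12.031 m downgradient of the peak.
√(4πDt) = 15.97 m, giving peak height M/(n_e·A·√(4πDt)) = 2.29/(0.41 × 35.1 × 15.97) = 0.009964 kg/m³.
(x−vt)²/(4Dt) = (12.031)²/(4 × 0.212 × 95.7) = 1.784; exp(−1.784) = 0.1680.
C = 0.009964 × 0.1680 = 0.00167 kg/m³.

0.00167 kg/m³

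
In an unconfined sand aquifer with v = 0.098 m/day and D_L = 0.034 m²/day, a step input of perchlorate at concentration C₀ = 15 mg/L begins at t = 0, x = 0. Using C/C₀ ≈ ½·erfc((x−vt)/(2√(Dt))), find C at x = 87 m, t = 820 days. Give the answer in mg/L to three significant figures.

2.80 mg/L

For a continuous step input, C/C₀ ≈ ½·erfc((x−vt)/(2√(Dt))).
vt = 0.098 × 820 = 80.36 m and 2√(Dt) = 2√(0.034 × 820) = 10.56 m.
Argument (x−vt)/(2√(Dt)) = (87 − 80.36)/10.56 = 0.6288; ½·erfc(0.6288) = 0.1869.
C = 15 × 0.1869 = 2.80 mg/L.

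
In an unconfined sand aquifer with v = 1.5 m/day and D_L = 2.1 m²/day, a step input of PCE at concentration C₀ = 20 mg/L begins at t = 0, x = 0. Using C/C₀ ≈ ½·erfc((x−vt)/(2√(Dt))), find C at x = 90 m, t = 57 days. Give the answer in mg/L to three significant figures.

For a continuous step input, C/C₀ ≈ ½·erfc((x−vt)/(2√(Dt))).
vt = 1.5 × 57 = 85.5 m and 2√(Dt) = 2√(2.1 × 57) = 21.88 m.
Argument (x−vt)/(2√(Dt)) = (90 − 85.5)/21.88 = 0.2057; ½·erfc(0.2057) = 0.3856.
C = 20 × 0.3856 = 7.71 mg/L.

7.71 mg/L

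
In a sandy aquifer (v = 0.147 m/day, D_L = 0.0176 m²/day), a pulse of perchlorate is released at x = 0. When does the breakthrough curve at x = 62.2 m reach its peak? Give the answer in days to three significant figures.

For the 1D instantaneous-source solution, setting ∂C/∂t = 0 at fixed x gives v²t² + 2Dt − x² = 0, so t = (√(D² + v²x²) − D)/v².
√(D² + v²x²) = √(0.0176² + 0.147² × 62.2²) = 9.143; v² = 0.021609.
t = (9.143 − 0.0176)/0.021609 = 422 days (vs. the pure-advection estimate x/v = 423 d).

422 days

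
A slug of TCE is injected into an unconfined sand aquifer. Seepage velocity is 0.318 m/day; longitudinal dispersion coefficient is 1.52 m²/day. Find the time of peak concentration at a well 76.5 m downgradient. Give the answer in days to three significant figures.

226 days

For the 1D instantaneous-source solution, setting ∂C/∂t = 0 at fixed x gives v²t² + 2Dt − x² = 0, so t = (√(D² + v²x²) − D)/v².
√(D² + v²x²) = √(1.52² + 0.318² × 76.5²) = 24.37; v² = 0.101124.
t = (24.37 − 1.52)/0.101124 = 226 days (vs. the pure-advection estimate x/v = 241 d).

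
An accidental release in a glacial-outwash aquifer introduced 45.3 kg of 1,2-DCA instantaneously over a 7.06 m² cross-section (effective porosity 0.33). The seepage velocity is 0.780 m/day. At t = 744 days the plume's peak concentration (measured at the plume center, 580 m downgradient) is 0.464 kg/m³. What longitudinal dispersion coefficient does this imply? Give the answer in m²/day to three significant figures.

At the plume center C_max = M/(n_e·A·√(4πDt)), so D = M²/(4πt·(n_e·A·C_max)²).
n_e·A·C_max = 0.33 × 7.06 × 0.464 = 1.081 kg/m.
D = 45.3²/(4π × 744 × 1.081²) = 0.188 m²/day.

0.188 m²/day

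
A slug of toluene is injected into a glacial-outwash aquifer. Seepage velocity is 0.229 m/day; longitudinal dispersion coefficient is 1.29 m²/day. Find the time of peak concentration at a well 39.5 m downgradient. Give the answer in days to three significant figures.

For the 1D instantaneous-source solution, setting ∂C/∂t = 0 at fixed x gives v²t² + 2Dt − x² = 0, so t = (√(D² + v²x²) − D)/v².
√(D² + v²x²) = √(1.29² + 0.229² × 39.5²) = 9.137; v² = 0.052441.
t = (9.137 − 1.29)/0.052441 = 150 days (vs. the pure-advection estimate x/v = 172 d).

150 days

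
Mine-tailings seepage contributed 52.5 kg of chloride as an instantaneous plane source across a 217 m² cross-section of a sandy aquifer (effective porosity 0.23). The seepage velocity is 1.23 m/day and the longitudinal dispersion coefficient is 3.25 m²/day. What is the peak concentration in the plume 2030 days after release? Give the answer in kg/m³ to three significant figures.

The peak of an instantaneous 1D plume sits at x = vt; there the Gaussian factor is 1 and C_max = M/(n_e·A·√(4πDt)), where n_e·A is the pore area the mass is dissolved in.
√(4πDt) = √(4π × 3.25 × 2030) = 287.9 m, so C_max = 52.5/(0.23 × 217 × 287.9) = 0.00365 kg/m³.

0.00365 kg/m³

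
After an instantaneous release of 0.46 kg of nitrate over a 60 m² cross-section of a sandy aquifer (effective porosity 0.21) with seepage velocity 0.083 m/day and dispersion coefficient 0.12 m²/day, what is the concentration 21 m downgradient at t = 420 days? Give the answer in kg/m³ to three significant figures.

For an instantaneous plane source, C(x,t) = M/(n_e·A·√(4πDt)) · exp(−(x−vt)²/(4Dt)), with n_e·A the pore (flow) area.
Plume center vt = 0.083 × 420 = 34.86 m, so the well at 21 m is 13.86 m upgradient of the peak.
√(4πDt) = 25.17 m, giving peak height M/(n_e·A·√(4πDt)) = 0.46/(0.21 × 60 × 25.17) = 0.001450 kg/m³.
(x−vt)²/(4Dt) = (-13.86)²/(4 × 0.12 × 420) = 0.9529; exp(−0.9529) = 0.3856.
C = 0.001450 × 0.3856 = 0.000559 kg/m³.

0.000559 kg/m³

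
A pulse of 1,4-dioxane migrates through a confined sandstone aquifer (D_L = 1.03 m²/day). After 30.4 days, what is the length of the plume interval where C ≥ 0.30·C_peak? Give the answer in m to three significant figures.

24.6 m

The plume is Gaussian with σ = √(2Dt) = √(2 × 1.03 × 30.4) = 7.914 m.
C/C_peak = exp(−Δx²/(2σ²)) = 0.30 ⇒ Δx = σ·√(−2 ln 0.30) = 7.914 × 1.552 = 12.28 m.
Width = 2Δx = 24.6 m.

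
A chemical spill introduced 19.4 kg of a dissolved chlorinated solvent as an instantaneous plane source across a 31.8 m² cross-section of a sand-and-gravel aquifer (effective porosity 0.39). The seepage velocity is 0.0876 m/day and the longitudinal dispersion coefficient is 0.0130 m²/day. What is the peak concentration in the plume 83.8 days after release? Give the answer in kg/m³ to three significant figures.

The peak of an instantaneous 1D plume sits at x = vt; there the Gaussian factor is 1 and C_max = M/(n_e·A·√(4πDt)), where n_e·A is the pore area the mass is dissolved in.
√(4πDt) = √(4π × 0.0130 × 83.8) = 3.700 m, so C_max = 19.4/(0.39 × 31.8 × 3.700) = 0.423 kg/m³.

0.423 kg/m³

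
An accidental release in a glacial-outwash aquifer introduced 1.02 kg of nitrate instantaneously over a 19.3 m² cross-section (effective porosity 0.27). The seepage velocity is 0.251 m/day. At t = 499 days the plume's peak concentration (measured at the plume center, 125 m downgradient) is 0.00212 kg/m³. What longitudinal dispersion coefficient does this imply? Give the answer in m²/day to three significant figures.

At the plume center C_max = M/(n_e·A·√(4πDt)), so D = M²/(4πt·(n_e·A·C_max)²).
n_e·A·C_max = 0.27 × 19.3 × 0.00212 = 0.01105 kg/m.
D = 1.02²/(4π × 499 × 0.01105²) = 1.36 m²/day.

1.36 m²/day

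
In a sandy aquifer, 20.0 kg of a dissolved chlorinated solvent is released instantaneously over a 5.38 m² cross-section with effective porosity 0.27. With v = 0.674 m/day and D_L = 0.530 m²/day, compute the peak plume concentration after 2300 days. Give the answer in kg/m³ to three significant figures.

0.111 kg/m³

The peak of an instantaneous 1D plume sits at x = vt; there the Gaussian factor is 1 and C_max = M/(n_e·A·√(4πDt)), where n_e·A is the pore area the mass is dissolved in.
√(4πDt) = √(4π × 0.530 × 2300) = 123.8 m, so C_max = 20.0/(0.27 × 5.38 × 123.8) = 0.111 kg/m³.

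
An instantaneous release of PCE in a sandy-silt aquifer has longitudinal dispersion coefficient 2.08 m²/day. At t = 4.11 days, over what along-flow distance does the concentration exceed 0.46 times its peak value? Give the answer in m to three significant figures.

The plume is Gaussian with σ = √(2Dt) = √(2 × 2.08 × 4.11) = 4.135 m.
C/C_peak = exp(−Δx²/(2σ²)) = 0.46 ⇒ Δx = σ·√(−2 ln 0.46) = 4.135 × 1.246 = 5.152 m.
Width = 2Δx = 10.3 m.

10.3 m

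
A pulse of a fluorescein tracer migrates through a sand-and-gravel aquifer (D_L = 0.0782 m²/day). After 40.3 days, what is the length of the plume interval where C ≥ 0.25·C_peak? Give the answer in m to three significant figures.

The plume is Gaussian with σ = √(2Dt) = √(2 × 0.0782 × 40.3) = 2.511 m.
C/C_peak = exp(−Δx²/(2σ²)) = 0.25 ⇒ Δx = σ·√(−2 ln 0.25) = 2.511 × 1.665 = 4.181 m.
Width = 2Δx = 8.36 m.

8.36 m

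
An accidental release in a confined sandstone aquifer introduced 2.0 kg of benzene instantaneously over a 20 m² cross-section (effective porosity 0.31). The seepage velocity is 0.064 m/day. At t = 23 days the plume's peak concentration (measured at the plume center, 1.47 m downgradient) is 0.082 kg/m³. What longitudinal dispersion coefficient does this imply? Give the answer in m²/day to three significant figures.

At the plume center C_max = M/(n_e·A·√(4πDt)), so D = M²/(4πt·(n_e·A·C_max)²).
n_e·A·C_max = 0.31 × 20 × 0.082 = 0.5084 kg/m.
D = 2.0²/(4π × 23 × 0.5084²) = 0.0535 m²/day.

0.0535 m²/day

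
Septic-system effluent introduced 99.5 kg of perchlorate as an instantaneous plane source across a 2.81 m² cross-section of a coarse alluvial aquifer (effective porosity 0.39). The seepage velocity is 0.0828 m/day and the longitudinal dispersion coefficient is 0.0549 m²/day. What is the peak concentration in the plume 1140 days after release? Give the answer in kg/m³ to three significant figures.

3.24 kg/m³

The peak of an instantaneous 1D plume sits at x = vt; there the Gaussian factor is 1 and C_max = M/(n_e·A·√(4πDt)), where n_e·A is the pore area the mass is dissolved in.
√(4πDt) = √(4π × 0.0549 × 1140) = 28.04 m, so C_max = 99.5/(0.39 × 2.81 × 28.04) = 3.24 kg/m³.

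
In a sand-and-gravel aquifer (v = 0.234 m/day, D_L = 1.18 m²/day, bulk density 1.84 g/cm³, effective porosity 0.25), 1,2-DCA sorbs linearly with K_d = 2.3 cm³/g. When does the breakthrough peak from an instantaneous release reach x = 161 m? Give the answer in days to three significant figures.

12000 days

Retardation factor R = 1 + ρ_b·K_d/n = 1 + 1.84 × 2.3/0.25 = 17.93.
Sorption retards both mechanisms: v_R = v/R = 0.01305 m/day, D_R = D/R = 0.06581 m²/day.
Peak time from v_R²t² + 2D_R t − x² = 0: t = (√(D_R² + v_R²x²) − D_R)/v_R².
√(D_R² + v_R²x²) = √(0.06581² + 0.01305² × 161²) = 2.102; v_R² = 0.0001703.
t = (2.102 − 0.06581)/0.0001703 = 12000 days.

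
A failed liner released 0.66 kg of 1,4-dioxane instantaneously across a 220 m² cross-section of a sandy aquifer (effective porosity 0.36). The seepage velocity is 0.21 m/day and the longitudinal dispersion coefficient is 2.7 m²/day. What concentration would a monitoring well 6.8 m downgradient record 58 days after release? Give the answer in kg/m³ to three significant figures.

0.000179 kg/m³

For an instantaneous plane source, C(x,t) = M/(n_e·A·√(4πDt)) · exp(−(x−vt)²/(4Dt)), with n_e·A the pore (flow) area.
Plume center vt = 0.21 × 58 = 12.18 m, so the well at 6.8 m is 5.38 m upgradient of the peak.
√(4πDt) = 44.36 m, giving peak height M/(n_e·A·√(4πDt)) = 0.66/(0.36 × 220 × 44.36) = 0.0001879 kg/m³.
(x−vt)²/(4Dt) = (-5.38)²/(4 × 2.7 × 58) = 0.04621; exp(−0.04621) = 0.9548.
C = 0.0001879 × 0.9548 = 0.000179 kg/m³.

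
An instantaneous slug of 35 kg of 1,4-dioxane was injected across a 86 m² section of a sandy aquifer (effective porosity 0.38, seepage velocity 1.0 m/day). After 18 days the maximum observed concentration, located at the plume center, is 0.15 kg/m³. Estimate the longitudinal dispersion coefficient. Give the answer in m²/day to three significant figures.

0.225 m²/day

At the plume center C_max = M/(n_e·A·√(4πDt)), so D = M²/(4πt·(n_e·A·C_max)²).
n_e·A·C_max = 0.38 × 86 × 0.15 = 4.902 kg/m.
D = 35²/(4π × 18 × 4.902²) = 0.225 m²/day.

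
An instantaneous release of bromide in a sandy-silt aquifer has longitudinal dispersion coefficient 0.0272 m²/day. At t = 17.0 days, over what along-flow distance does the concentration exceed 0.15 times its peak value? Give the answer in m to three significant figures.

The plume is Gaussian with σ = √(2Dt) = √(2 × 0.0272 × 17.0) = 0.9617 m.
C/C_peak = exp(−Δx²/(2σ²)) = 0.15 ⇒ Δx = σ·√(−2 ln 0.15) = 0.9617 × 1.948 = 1.873 m.
Width = 2Δx = 3.75 m.

3.75 m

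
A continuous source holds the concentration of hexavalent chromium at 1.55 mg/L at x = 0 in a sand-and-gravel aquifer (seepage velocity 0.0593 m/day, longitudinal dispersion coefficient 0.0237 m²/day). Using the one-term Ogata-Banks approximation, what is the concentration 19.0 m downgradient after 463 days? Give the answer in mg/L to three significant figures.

1.49 mg/L

For a continuous step input, C/C₀ ≈ ½·erfc((x−vt)/(2√(Dt))).
vt = 0.0593 × 463 = 27.4559 m and 2√(Dt) = 2√(0.0237 × 463) = 6.625 m.
Argument (x−vt)/(2√(Dt)) = (19.0 − 27.4559)/6.625 = -1.276; ½·erfc(-1.276) = 0.9644.
C = 1.55 × 0.9644 = 1.49 mg/L.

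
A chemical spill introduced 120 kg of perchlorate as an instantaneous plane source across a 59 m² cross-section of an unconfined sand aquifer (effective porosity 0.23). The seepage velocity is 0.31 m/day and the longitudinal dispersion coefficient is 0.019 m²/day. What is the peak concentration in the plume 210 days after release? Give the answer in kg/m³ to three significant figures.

1.25 kg/m³

The peak of an instantaneous 1D plume sits at x = vt; there the Gaussian factor is 1 and C_max = M/(n_e·A·√(4πDt)), where n_e·A is the pore area the mass is dissolved in.
√(4πDt) = √(4π × 0.019 × 210) = 7.081 m, so C_max = 120/(0.23 × 59 × 7.081) = 1.25 kg/m³.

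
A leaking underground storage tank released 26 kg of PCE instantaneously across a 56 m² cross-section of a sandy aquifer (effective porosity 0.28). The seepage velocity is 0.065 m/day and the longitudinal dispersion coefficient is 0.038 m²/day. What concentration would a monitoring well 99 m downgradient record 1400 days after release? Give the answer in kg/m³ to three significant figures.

0.0475 kg/m³

For an instantaneous plane source, C(x,t) = M/(n_e·A·√(4πDt)) · exp(−(x−vt)²/(4Dt)), with n_e·A the pore (flow) area.
Plume center vt = 0.065 × 1400 = 91 m, so the well at 99 m is 8 m downgradient of the peak.
√(4πDt) = 25.86 m, giving peak height M/(n_e·A·√(4πDt)) = 26/(0.28 × 56 × 25.86) = 0.06412 kg/m³.
(x−vt)²/(4Dt) = (8)²/(4 × 0.038 × 1400) = 0.3008; exp(−0.3008) = 0.7402.
C = 0.06412 × 0.7402 = 0.0475 kg/m³.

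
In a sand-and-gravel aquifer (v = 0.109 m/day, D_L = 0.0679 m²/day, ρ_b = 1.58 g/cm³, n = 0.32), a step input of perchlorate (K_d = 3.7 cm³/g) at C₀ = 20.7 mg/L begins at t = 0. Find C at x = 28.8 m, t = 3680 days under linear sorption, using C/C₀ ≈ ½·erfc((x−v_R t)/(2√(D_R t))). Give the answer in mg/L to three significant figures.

1.21 mg/L

Retardation factor R = 1 + ρ_b·K_d/n = 1 + 1.58 × 3.7/0.32 = 19.27.
Sorption retards both mechanisms: v_R = v/R = 0.005656 m/day, D_R = D/R = 0.003524 m²/day.
v_R·t = 0.005656 × 3680 = 20.81408 m; 2√(D_R t) = 7.202 m; argument = (28.8 − 20.81408)/7.202 = 1.109.
C = C₀ × ½·erfc(1.109) = 20.7 × 0.05840 = 1.21 mg/L.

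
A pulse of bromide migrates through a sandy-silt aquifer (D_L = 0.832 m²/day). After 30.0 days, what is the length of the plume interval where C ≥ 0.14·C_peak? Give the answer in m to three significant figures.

The plume is Gaussian with σ = √(2Dt) = √(2 × 0.832 × 30.0) = 7.065 m.
C/C_peak = exp(−Δx²/(2σ²)) = 0.14 ⇒ Δx = σ·√(−2 ln 0.14) = 7.065 × 1.983 = 14.01 m.
Width = 2Δx = 28.0 m.

28.0 m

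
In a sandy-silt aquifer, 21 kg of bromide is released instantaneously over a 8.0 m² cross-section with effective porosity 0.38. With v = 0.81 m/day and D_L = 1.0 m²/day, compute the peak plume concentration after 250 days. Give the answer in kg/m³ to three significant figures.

The peak of an instantaneous 1D plume sits at x = vt; there the Gaussian factor is 1 and C_max = M/(n_e·A·√(4πDt)), where n_e·A is the pore area the mass is dissolved in.
√(4πDt) = √(4π × 1.0 × 250) = 56.05 m, so C_max = 21/(0.38 × 8.0 × 56.05) = 0.123 kg/m³.

0.123 kg/m³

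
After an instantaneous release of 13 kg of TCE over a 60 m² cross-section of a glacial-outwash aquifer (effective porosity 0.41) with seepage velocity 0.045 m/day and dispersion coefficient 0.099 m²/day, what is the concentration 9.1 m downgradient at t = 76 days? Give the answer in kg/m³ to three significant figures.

For an instantaneous plane source, C(x,t) = M/(n_e·A·√(4πDt)) · exp(−(x−vt)²/(4Dt)), with n_e·A the pore (flow) area.
Plume center vt = 0.045 × 76 = 3.42 m, so the well at 9.1 m is 5.68 m downgradient of the peak.
√(4πDt) = 9.724 m, giving peak height M/(n_e·A·√(4πDt)) = 13/(0.41 × 60 × 9.724) = 0.05435 kg/m³.
(x−vt)²/(4Dt) = (5.68)²/(4 × 0.099 × 76) = 1.072; exp(−1.072) = 0.3423.
C = 0.05435 × 0.3423 = 0.0186 kg/m³.

0.0186 kg/m³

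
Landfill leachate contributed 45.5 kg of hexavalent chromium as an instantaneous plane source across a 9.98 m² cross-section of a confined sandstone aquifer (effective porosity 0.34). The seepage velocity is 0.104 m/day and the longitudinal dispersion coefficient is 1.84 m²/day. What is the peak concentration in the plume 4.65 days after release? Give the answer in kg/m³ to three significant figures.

1.29 kg/m³

The peak of an instantaneous 1D plume sits at x = vt; there the Gaussian factor is 1 and C_max = M/(n_e·A·√(4πDt)), where n_e·A is the pore area the mass is dissolved in.
√(4πDt) = √(4π × 1.84 × 4.65) = 10.37 m, so C_max = 45.5/(0.34 × 9.98 × 10.37) = 1.29 kg/m³.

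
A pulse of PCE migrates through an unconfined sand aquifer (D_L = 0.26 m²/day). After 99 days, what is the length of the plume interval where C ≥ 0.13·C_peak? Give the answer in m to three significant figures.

The plume is Gaussian with σ = √(2Dt) = √(2 × 0.26 × 99) = 7.175 m.
C/C_peak = exp(−Δx²/(2σ²)) = 0.13 ⇒ Δx = σ·√(−2 ln 0.13) = 7.175 × 2.020 = 14.49 m.
Width = 2Δx = 29.0 m.

29.0 m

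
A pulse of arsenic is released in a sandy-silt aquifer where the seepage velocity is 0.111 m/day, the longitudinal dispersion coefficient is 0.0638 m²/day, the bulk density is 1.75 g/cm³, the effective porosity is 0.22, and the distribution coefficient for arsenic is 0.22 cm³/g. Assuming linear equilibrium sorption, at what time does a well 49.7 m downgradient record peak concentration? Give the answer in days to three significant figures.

1220 days

Retardation factor R = 1 + ρ_b·K_d/n = 1 + 1.75 × 0.22/0.22 = 2.750.
Sorption retards both mechanisms: v_R = v/R = 0.04036 m/day, D_R = D/R = 0.02320 m²/day.
Peak time from v_R²t² + 2D_R t − x² = 0: t = (√(D_R² + v_R²x²) − D_R)/v_R².
√(D_R² + v_R²x²) = √(0.02320² + 0.04036² × 49.7²) = 2.006; v_R² = 0.001629.
t = (2.006 − 0.02320)/0.001629 = 1220 days.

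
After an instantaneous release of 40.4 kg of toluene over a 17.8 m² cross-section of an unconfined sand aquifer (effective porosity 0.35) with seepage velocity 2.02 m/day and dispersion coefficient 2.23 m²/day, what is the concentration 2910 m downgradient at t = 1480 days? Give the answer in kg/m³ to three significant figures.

For an instantaneous plane source, C(x,t) = M/(n_e·A·√(4πDt)) · exp(−(x−vt)²/(4Dt)), with n_e·A the pore (flow) area.
Plume center vt = 2.02 × 1480 = 2989.6 m, so the well at 2910 m is 79.6 m upgradient of the peak.
√(4πDt) = 203.7 m, giving peak height M/(n_e·A·√(4πDt)) = 40.4/(0.35 × 17.8 × 203.7) = 0.03183 kg/m³.
(x−vt)²/(4Dt) = (-79.6)²/(4 × 2.23 × 1480) = 0.4800; exp(−0.4800) = 0.6188.
C = 0.03183 × 0.6188 = 0.0197 kg/m³.

0.0197 kg/m³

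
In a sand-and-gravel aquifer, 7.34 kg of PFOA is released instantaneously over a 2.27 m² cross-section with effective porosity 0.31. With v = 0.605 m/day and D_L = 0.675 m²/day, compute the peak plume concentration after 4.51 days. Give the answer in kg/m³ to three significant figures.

1.69 kg/m³

The peak of an instantaneous 1D plume sits at x = vt; there the Gaussian factor is 1 and C_max = M/(n_e·A·√(4πDt)), where n_e·A is the pore area the mass is dissolved in.
√(4πDt) = √(4π × 0.675 × 4.51) = 6.185 m, so C_max = 7.34/(0.31 × 2.27 × 6.185) = 1.69 kg/m³.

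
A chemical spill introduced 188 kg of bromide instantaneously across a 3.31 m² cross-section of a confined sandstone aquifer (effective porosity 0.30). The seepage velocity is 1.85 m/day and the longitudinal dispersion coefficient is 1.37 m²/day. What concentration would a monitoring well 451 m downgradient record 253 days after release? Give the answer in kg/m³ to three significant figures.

For an instantaneous plane source, C(x,t) = M/(n_e·A·√(4πDt)) · exp(−(x−vt)²/(4Dt)), with n_e·A the pore (flow) area.
Plume center vt = 1.85 × 253 = 468.05 m, so the well at 451 m is 17.05 m upgradient of the peak.
√(4πDt) = 66.00 m, giving peak height M/(n_e·A·√(4πDt)) = 188/(0.30 × 3.31 × 66.00) = 2.869 kg/m³.
(x−vt)²/(4Dt) = (-17.05)²/(4 × 1.37 × 253) = 0.2097; exp(−0.2097) = 0.8108.
C = 2.869 × 0.8108 = 2.33 kg/m³.

2.33 kg/m³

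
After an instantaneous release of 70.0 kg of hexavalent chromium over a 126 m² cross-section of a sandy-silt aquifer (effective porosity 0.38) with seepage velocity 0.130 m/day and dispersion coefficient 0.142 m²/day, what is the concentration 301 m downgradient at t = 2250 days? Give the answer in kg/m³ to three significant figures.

For an instantaneous plane source, C(x,t) = M/(n_e·A·√(4πDt)) · exp(−(x−vt)²/(4Dt)), with n_e·A the pore (flow) area.
Plume center vt = 0.130 × 2250 = 292.5 m, so the well at 301 m is 8.5 m downgradient of the peak.
√(4πDt) = 63.36 m, giving peak height M/(n_e·A·√(4πDt)) = 70.0/(0.38 × 126 × 63.36) = 0.02307 kg/m³.
(x−vt)²/(4Dt) = (8.5)²/(4 × 0.142 × 2250) = 0.05653; exp(−0.05653) = 0.9450.
C = 0.02307 × 0.9450 = 0.0218 kg/m³.

0.0218 kg/m³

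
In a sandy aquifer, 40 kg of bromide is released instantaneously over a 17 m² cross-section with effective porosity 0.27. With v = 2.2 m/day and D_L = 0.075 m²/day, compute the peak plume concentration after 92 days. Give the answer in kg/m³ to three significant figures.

0.936 kg/m³

The peak of an instantaneous 1D plume sits at x = vt; there the Gaussian factor is 1 and C_max = M/(n_e·A·√(4πDt)), where n_e·A is the pore area the mass is dissolved in.
√(4πDt) = √(4π × 0.075 × 92) = 9.312 m, so C_max = 40/(0.27 × 17 × 9.312) = 0.936 kg/m³.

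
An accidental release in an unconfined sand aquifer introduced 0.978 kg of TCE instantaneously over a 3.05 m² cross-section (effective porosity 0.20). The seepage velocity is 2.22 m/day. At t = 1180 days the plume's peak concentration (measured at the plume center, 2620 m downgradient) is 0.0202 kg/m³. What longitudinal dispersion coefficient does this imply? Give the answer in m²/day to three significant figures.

At the plume center C_max = M/(n_e·A·√(4πDt)), so D = M²/(4πt·(n_e·A·C_max)²).
n_e·A·C_max = 0.20 × 3.05 × 0.0202 = 0.01232 kg/m.
D = 0.978²/(4π × 1180 × 0.01232²) = 0.425 m²/day.

0.425 m²/day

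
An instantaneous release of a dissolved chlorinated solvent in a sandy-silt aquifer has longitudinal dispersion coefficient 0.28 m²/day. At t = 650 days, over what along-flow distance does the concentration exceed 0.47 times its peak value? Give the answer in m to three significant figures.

The plume is Gaussian with σ = √(2Dt) = √(2 × 0.28 × 650) = 19.08 m.
C/C_peak = exp(−Δx²/(2σ²)) = 0.47 ⇒ Δx = σ·√(−2 ln 0.47) = 19.08 × 1.229 = 23.45 m.
Width = 2Δx = 46.9 m.

46.9 m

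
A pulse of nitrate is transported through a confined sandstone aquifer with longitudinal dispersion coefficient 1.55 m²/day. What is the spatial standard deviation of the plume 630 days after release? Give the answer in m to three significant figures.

Dispersive spreading gives a Gaussian with σ² = 2Dt; advection only shifts the center.
σ = √(2 × 1.55 × 630) = 44.2 m.

44.2 m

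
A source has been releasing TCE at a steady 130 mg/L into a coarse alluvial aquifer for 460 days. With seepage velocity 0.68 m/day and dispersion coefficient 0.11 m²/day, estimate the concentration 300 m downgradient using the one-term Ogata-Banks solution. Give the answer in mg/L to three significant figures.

117 mg/L

For a continuous step input, C/C₀ ≈ ½·erfc((x−vt)/(2√(Dt))).
vt = 0.68 × 460 = 312.8 m and 2√(Dt) = 2√(0.11 × 460) = 14.23 m.
Argument (x−vt)/(2√(Dt)) = (300 − 312.8)/14.23 = -0.8995; ½·erfc(-0.8995) = 0.8983.
C = 130 × 0.8983 = 117 mg/L.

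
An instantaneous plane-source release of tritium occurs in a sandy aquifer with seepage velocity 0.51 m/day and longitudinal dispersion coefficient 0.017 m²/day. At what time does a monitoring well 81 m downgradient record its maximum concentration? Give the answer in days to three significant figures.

159 days

For the 1D instantaneous-source solution, setting ∂C/∂t = 0 at fixed x gives v²t² + 2Dt − x² = 0, so t = (√(D² + v²x²) − D)/v².
√(D² + v²x²) = √(0.017² + 0.51² × 81²) = 41.31; v² = 0.2601.
t = (41.31 − 0.017)/0.2601 = 159 days (vs. the pure-advection estimate x/v = 159 d).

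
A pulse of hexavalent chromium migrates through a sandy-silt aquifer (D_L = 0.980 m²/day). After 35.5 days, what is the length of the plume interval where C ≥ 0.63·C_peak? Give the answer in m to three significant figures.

16.0 m

The plume is Gaussian with σ = √(2Dt) = √(2 × 0.980 × 35.5) = 8.341 m.
C/C_peak = exp(−Δx²/(2σ²)) = 0.63 ⇒ Δx = σ·√(−2 ln 0.63) = 8.341 × 0.9613 = 8.018 m.
Width = 2Δx = 16.0 m.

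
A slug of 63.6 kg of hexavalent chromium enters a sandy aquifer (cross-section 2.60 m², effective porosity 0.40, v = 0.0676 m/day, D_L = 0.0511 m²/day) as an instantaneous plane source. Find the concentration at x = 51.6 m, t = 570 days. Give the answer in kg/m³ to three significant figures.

For an instantaneous plane source, C(x,t) = M/(n_e·A·√(4πDt)) · exp(−(x−vt)²/(4Dt)), with n_e·A the pore (flow) area.
Plume center vt = 0.0676 × 570 = 38.532 m, so the well at 51.6 m is 13.068 m downgradient of the peak.
√(4πDt) = 19.13 m, giving peak height M/(n_e·A·√(4πDt)) = 63.6/(0.40 × 2.60 × 19.13) = 3.197 kg/m³.
(x−vt)²/(4Dt) = (13.068)²/(4 × 0.0511 × 570) = 1.466; exp(−1.466) = 0.2308.
C = 3.197 × 0.2308 = 0.738 kg/m³.

0.738 kg/m³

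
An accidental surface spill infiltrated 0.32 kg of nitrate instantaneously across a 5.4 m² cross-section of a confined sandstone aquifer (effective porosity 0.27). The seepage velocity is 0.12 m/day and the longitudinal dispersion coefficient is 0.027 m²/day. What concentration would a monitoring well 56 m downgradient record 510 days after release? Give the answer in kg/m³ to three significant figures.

0.0102 kg/m³

For an instantaneous plane source, C(x,t) = M/(n_e·A·√(4πDt)) · exp(−(x−vt)²/(4Dt)), with n_e·A the pore (flow) area.
Plume center vt = 0.12 × 510 = 61.2 m, so the well at 56 m is 5.2 m upgradient of the peak.
√(4πDt) = 13.15 m, giving peak height M/(n_e·A·√(4πDt)) = 0.32/(0.27 × 5.4 × 13.15) = 0.01669 kg/m³.
(x−vt)²/(4Dt) = (-5.2)²/(4 × 0.027 × 510) = 0.4909; exp(−0.4909) = 0.6121.
C = 0.01669 × 0.6121 = 0.0102 kg/m³.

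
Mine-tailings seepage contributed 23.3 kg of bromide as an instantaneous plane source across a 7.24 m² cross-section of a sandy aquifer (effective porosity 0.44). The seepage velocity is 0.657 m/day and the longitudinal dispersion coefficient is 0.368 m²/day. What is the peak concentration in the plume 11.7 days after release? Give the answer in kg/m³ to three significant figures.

0.994 kg/m³

The peak of an instantaneous 1D plume sits at x = vt; there the Gaussian factor is 1 and C_max = M/(n_e·A·√(4πDt)), where n_e·A is the pore area the mass is dissolved in.
√(4πDt) = √(4π × 0.368 × 11.7) = 7.356 m, so C_max = 23.3/(0.44 × 7.24 × 7.356) = 0.994 kg/m³.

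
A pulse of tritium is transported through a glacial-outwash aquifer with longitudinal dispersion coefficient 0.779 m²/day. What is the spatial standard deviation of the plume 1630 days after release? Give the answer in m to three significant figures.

50.4 m

Dispersive spreading gives a Gaussian with σ² = 2Dt; advection only shifts the center.
σ = √(2 × 0.779 × 1630) = 50.4 m.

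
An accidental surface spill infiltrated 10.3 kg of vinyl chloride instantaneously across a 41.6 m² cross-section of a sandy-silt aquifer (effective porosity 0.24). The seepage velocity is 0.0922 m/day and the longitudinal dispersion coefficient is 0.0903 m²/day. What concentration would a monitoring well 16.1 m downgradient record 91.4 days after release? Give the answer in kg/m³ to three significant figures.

For an instantaneous plane source, C(x,t) = M/(n_e·A·√(4πDt)) · exp(−(x−vt)²/(4Dt)), with n_e·A the pore (flow) area.
Plume center vt = 0.0922 × 91.4 = 8.42708 m, so the well at 16.1 m is 7.67292 m downgradient of the peak.
√(4πDt) = 10.18 m, giving peak height M/(n_e·A·√(4πDt)) = 10.3/(0.24 × 41.6 × 10.18) = 0.1013 kg/m³.
(x−vt)²/(4Dt) = (7.67292)²/(4 × 0.0903 × 91.4) = 1.783; exp(−1.783) = 0.1681.
C = 0.1013 × 0.1681 = 0.0170 kg/m³.

0.0170 kg/m³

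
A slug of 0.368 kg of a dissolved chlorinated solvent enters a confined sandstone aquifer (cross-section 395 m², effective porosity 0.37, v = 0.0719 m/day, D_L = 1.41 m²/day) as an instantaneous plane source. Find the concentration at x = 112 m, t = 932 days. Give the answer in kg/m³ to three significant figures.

1.33e-05 kg/m³

For an instantaneous plane source, C(x,t) = M/(n_e·A·√(4πDt)) · exp(−(x−vt)²/(4Dt)), with n_e·A the pore (flow) area.
Plume center vt = 0.0719 × 932 = 67.0108 m, so the well at 112 m is 44.9892 m downgradient of the peak.
√(4πDt) = 128.5 m, giving peak height M/(n_e·A·√(4πDt)) = 0.368/(0.37 × 395 × 128.5) = 1.960e-05 kg/m³.
(x−vt)²/(4Dt) = (44.9892)²/(4 × 1.41 × 932) = 0.3851; exp(−0.3851) = 0.6804.
C = 1.960e-05 × 0.6804 = 1.33e-05 kg/m³.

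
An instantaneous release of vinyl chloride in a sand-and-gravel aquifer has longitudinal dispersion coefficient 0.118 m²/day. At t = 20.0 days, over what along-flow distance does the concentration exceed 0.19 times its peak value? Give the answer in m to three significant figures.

7.92 m

The plume is Gaussian with σ = √(2Dt) = √(2 × 0.118 × 20.0) = 2.173 m.
C/C_peak = exp(−Δx²/(2σ²)) = 0.19 ⇒ Δx = σ·√(−2 ln 0.19) = 2.173 × 1.822 = 3.959 m.
Width = 2Δx = 7.92 m.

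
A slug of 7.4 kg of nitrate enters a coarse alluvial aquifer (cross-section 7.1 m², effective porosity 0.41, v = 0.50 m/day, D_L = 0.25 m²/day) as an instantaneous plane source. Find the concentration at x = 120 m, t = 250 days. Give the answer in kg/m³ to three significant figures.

0.0821 kg/m³

For an instantaneous plane source, C(x,t) = M/(n_e·A·√(4πDt)) · exp(−(x−vt)²/(4Dt)), with n_e·A the pore (flow) area.
Plume center vt = 0.50 × 250 = 125 m, so the well at 120 m is 5 m upgradient of the peak.
√(4πDt) = 28.02 m, giving peak height M/(n_e·A·√(4πDt)) = 7.4/(0.41 × 7.1 × 28.02) = 0.09072 kg/m³.
(x−vt)²/(4Dt) = (-5)²/(4 × 0.25 × 250) = 0.1000; exp(−0.1000) = 0.9048.
C = 0.09072 × 0.9048 = 0.0821 kg/m³.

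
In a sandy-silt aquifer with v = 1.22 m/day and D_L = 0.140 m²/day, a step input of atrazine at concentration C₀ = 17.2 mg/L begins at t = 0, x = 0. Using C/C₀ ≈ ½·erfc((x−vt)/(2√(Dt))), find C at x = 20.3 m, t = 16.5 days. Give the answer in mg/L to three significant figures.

For a continuous step input, C/C₀ ≈ ½·erfc((x−vt)/(2√(Dt))).
vt = 1.22 × 16.5 = 20.13 m and 2√(Dt) = 2√(0.140 × 16.5) = 3.040 m.
Argument (x−vt)/(2√(Dt)) = (20.3 − 20.13)/3.040 = 0.05592; ½·erfc(0.05592) = 0.4685.
C = 17.2 × 0.4685 = 8.06 mg/L.

8.06 mg/L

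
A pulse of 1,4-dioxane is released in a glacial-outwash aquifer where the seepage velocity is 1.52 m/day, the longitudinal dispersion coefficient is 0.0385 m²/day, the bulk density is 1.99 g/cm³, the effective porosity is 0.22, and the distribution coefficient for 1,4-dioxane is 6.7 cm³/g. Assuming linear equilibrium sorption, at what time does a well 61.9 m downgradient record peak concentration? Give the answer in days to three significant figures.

2510 days

Retardation factor R = 1 + ρ_b·K_d/n = 1 + 1.99 × 6.7/0.22 = 61.60.
Sorption retards both mechanisms: v_R = v/R = 0.02468 m/day, D_R = D/R = 0.0006250 m²/day.
Peak time from v_R²t² + 2D_R t − x² = 0: t = (√(D_R² + v_R²x²) − D_R)/v_R².
√(D_R² + v_R²x²) = √(0.0006250² + 0.02468² × 61.9²) = 1.528; v_R² = 0.0006091.
t = (1.528 − 0.0006250)/0.0006091 = 2510 days.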